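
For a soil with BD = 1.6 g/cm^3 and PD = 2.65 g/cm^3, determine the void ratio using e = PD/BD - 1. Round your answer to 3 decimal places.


Step 1: e = PD / BD - 1
Step 2: e = 2.65 / 1.6 - 1
Step 3: e = 1.65625 - 1
Step 4: e = 0.656

0.656


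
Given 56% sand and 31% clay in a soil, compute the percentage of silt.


Step 1: sand + silt + clay = 100%
Step 2: silt = 100 - sand - clay
Step 3: silt = 100 - 56 - 31
Step 4: silt = 13%

13


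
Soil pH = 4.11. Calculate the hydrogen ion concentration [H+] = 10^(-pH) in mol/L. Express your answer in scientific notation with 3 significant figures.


Step 1: [H+] = 10^(-pH)
Step 2: [H+] = 10^(-4.11)
Step 3: [H+] = 7.76e-05 mol/L

7.76e-05


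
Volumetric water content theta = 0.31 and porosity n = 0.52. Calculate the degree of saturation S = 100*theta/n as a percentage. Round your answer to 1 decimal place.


Step 1: S = 100 * theta_v / n
Step 2: S = 100 * 0.31 / 0.52
Step 3: S = 59.6%

59.6


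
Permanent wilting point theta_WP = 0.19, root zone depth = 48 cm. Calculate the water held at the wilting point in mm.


Step 1: Water (mm) = theta_WP * depth * 10
Step 2: Water = 0.19 * 48 * 10
Step 3: Water = 91.2 mm

91.2


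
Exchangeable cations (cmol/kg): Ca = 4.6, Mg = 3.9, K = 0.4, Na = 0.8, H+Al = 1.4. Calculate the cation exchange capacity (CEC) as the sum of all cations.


Step 1: CEC = Ca + Mg + K + Na + (H+Al)
Step 2: CEC = 4.6 + 3.9 + 0.4 + 0.8 + 1.4
Step 3: CEC = 11.1 cmol/kg

11.1


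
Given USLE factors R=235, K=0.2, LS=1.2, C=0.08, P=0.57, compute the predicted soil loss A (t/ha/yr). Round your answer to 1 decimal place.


Step 1: A = R * K * LS * C * P
Step 2: R * K = 235 * 0.2 = 47.0
Step 3: (R*K) * LS = 47.0 * 1.2 = 56.4
Step 4: * C * P = 56.4 * 0.08 * 0.57 = 2.6
Step 5: A = 2.6 t/(ha*yr)

2.6


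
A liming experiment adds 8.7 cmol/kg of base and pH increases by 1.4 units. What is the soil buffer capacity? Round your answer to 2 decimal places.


Step 1: BC = change in base / change in pH
Step 2: BC = 8.7 / 1.4
Step 3: BC = 6.21 cmol/(kg*pH unit)

6.21


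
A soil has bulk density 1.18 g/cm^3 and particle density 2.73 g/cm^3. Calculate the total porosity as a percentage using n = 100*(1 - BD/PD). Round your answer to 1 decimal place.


Step 1: Formula: n = 100 * (1 - BD / PD)
Step 2: n = 100 * (1 - 1.18 / 2.73)
Step 3: n = 100 * (1 - 0.43223)
Step 4: n = 56.8%

56.8


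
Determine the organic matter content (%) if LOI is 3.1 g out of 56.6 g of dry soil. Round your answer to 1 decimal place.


Step 1: OM% = 100 * LOI / sample mass
Step 2: OM = 100 * 3.1 / 56.6
Step 3: OM = 5.5%

5.5


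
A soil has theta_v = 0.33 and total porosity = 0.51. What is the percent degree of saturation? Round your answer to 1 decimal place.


Step 1: S = 100 * theta_v / n
Step 2: S = 100 * 0.33 / 0.51
Step 3: S = 64.7%

64.7


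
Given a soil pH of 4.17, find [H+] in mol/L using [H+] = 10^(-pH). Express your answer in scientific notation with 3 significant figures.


Step 1: [H+] = 10^(-pH)
Step 2: [H+] = 10^(-4.17)
Step 3: [H+] = 6.76e-05 mol/L

6.76e-05


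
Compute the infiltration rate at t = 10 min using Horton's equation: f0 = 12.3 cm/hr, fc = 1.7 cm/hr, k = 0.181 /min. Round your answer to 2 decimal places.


Step 1: f = fc + (f0 - fc) * exp(-k * t)
Step 2: exp(-0.181 * 10) = 0.163654
Step 3: f = 1.7 + (12.3 - 1.7) * 0.163654
Step 4: f = 1.7 + 10.6 * 0.163654
Step 5: f = 3.43 cm/hr

3.43


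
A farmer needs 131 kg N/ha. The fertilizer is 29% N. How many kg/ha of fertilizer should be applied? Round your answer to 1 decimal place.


Step 1: Fertilizer rate = target N / (N content / 100)
Step 2: Rate = 131 / (29 / 100)
Step 3: Rate = 131 / 0.29
Step 4: Rate = 451.7 kg/ha

451.7


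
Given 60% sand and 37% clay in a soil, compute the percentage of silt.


Step 1: sand + silt + clay = 100%
Step 2: silt = 100 - sand - clay
Step 3: silt = 100 - 60 - 37
Step 4: silt = 3%

3


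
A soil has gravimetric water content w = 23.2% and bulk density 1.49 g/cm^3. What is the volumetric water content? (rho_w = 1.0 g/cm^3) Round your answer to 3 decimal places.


Step 1: theta = (w / 100) * BD / rho_w
Step 2: theta = (23.2 / 100) * 1.49 / 1.0
Step 3: theta = 0.232 * 1.49
Step 4: theta = 0.346

0.346


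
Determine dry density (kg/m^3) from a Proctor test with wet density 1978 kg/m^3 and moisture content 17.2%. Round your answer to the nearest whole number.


Step 1: Dry density = wet density / (1 + w/100)
Step 2: Dry density = 1978 / (1 + 17.2/100)
Step 3: Dry density = 1978 / 1.172
Step 4: Dry density = 1688 kg/m^3

1688


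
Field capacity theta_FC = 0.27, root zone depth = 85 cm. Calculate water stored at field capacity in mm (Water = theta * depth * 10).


Step 1: Water (mm) = theta_FC * depth (cm) * 10
Step 2: Water = 0.27 * 85 * 10
Step 3: Water = 229.5 mm

229.5


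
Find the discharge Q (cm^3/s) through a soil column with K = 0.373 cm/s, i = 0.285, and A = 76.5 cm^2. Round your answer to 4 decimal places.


Step 1: Apply Darcy's law: Q = K * i * A
Step 2: Q = 0.373 * 0.285 * 76.5
Step 3: Q = 8.1323 cm^3/s

8.1323


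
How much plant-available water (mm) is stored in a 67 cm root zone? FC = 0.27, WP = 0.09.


Step 1: Available water = (FC - WP) * depth * 10
Step 2: AW = (0.27 - 0.09) * 67 * 10
Step 3: AW = 0.18 * 67 * 10
Step 4: AW = 120.6 mm

120.6


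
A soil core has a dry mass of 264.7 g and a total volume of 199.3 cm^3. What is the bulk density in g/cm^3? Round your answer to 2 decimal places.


Step 1: Identify the formula: BD = dry mass / volume
Step 2: Substitute values: BD = 264.7 / 199.3
Step 3: BD = 1.33 g/cm^3

1.33


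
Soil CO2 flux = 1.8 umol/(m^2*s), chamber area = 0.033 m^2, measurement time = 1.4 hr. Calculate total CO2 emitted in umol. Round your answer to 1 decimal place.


Step 1: Convert time to seconds: 1.4 hr * 3600 = 5040.0 s
Step 2: Total = flux * area * time_s
Step 3: Total = 1.8 * 0.033 * 5040.0
Step 4: Total = 299.4 umol

299.4


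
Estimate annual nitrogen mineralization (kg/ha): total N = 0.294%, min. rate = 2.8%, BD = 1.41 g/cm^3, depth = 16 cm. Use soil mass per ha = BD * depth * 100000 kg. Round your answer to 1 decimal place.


Step 1: Soil mass per ha = BD * depth * 100000 = 1.41 * 16 * 100000 = 2256000 kg
Step 2: Total N pool = soil mass * N%/100 = 2256000 * 0.294/100 = 6632.64 kg/ha
Step 3: N mineralized = N pool * rate%/100 = 6632.64 * 2.8/100 = 185.7 kg/ha/yr

185.7


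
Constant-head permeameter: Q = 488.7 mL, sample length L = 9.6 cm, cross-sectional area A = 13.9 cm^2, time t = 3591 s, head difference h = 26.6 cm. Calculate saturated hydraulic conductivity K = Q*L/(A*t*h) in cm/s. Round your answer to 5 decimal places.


Step 1: K = Q * L / (A * t * h)
Step 2: Numerator = 488.7 * 9.6 = 4691.52
Step 3: Denominator = 13.9 * 3591 * 26.6 = 1327736.34
Step 4: K = 4691.52 / 1327736.34 = 0.00353 cm/s

0.00353


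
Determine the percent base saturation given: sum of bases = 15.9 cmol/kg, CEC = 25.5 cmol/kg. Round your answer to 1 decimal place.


Step 1: BS = 100 * (sum of bases) / CEC
Step 2: BS = 100 * 15.9 / 25.5
Step 3: BS = 62.4%

62.4


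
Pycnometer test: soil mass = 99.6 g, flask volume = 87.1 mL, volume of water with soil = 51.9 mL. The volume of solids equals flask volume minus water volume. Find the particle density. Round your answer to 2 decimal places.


Step 1: Volume of solids = flask volume - water volume with soil
Step 2: V_solids = 87.1 - 51.9 = 35.2 mL
Step 3: Particle density = mass / V_solids = 99.6 / 35.2 = 2.83 g/cm^3

2.83


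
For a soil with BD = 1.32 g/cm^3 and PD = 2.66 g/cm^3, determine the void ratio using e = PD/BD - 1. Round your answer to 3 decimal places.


Step 1: e = PD / BD - 1
Step 2: e = 2.66 / 1.32 - 1
Step 3: e = 2.01515 - 1
Step 4: e = 1.015

1.015


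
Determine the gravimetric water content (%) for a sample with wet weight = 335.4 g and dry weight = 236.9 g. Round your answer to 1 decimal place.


Step 1: Water mass = wet - dry = 335.4 - 236.9 = 98.5 g
Step 2: w = 100 * water mass / dry mass
Step 3: w = 100 * 98.5 / 236.9 = 41.6%

41.6


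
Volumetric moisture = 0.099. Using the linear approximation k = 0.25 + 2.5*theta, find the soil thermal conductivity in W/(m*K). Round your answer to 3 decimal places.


Step 1: k = 0.25 + 2.5 * theta
Step 2: k = 0.25 + 2.5 * 0.099
Step 3: k = 0.25 + 0.248
Step 4: k = 0.498 W/(m*K)

0.498


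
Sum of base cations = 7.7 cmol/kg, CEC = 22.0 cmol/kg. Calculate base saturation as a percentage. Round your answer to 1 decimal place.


Step 1: BS = 100 * (sum of bases) / CEC
Step 2: BS = 100 * 7.7 / 22.0
Step 3: BS = 35.0%

35.0


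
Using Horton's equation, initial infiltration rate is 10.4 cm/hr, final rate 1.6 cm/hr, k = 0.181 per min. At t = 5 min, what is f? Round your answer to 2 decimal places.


Step 1: f = fc + (f0 - fc) * exp(-k * t)
Step 2: exp(-0.181 * 5) = 0.404542
Step 3: f = 1.6 + (10.4 - 1.6) * 0.404542
Step 4: f = 1.6 + 8.8 * 0.404542
Step 5: f = 5.16 cm/hr

5.16


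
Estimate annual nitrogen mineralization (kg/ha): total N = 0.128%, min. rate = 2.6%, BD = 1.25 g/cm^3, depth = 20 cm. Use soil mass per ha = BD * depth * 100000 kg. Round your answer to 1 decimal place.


Step 1: Soil mass per ha = BD * depth * 100000 = 1.25 * 20 * 100000 = 2500000 kg
Step 2: Total N pool = soil mass * N%/100 = 2500000 * 0.128/100 = 3200.0 kg/ha
Step 3: N mineralized = N pool * rate%/100 = 3200.0 * 2.6/100 = 83.2 kg/ha/yr

83.2


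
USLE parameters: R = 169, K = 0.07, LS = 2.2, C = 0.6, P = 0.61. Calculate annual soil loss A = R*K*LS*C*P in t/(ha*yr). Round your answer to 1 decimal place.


Step 1: A = R * K * LS * C * P
Step 2: R * K = 169 * 0.07 = 11.83
Step 3: (R*K) * LS = 11.83 * 2.2 = 26.026
Step 4: * C * P = 26.026 * 0.6 * 0.61 = 9.5
Step 5: A = 9.5 t/(ha*yr)

9.5


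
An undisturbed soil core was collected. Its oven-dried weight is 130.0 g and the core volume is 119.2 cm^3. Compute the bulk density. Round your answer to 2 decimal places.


Step 1: Identify the formula: BD = dry mass / volume
Step 2: Substitute values: BD = 130.0 / 119.2
Step 3: BD = 1.09 g/cm^3

1.09


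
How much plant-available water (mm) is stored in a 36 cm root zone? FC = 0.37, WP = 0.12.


Step 1: Available water = (FC - WP) * depth * 10
Step 2: AW = (0.37 - 0.12) * 36 * 10
Step 3: AW = 0.25 * 36 * 10
Step 4: AW = 90.0 mm

90.0


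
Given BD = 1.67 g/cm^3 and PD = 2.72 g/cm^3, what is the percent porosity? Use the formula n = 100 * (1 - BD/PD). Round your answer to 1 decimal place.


Step 1: Formula: n = 100 * (1 - BD / PD)
Step 2: n = 100 * (1 - 1.67 / 2.72)
Step 3: n = 100 * (1 - 0.61397)
Step 4: n = 38.6%

38.6


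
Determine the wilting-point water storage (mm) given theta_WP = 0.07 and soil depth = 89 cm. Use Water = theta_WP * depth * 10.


Step 1: Water (mm) = theta_WP * depth * 10
Step 2: Water = 0.07 * 89 * 10
Step 3: Water = 62.3 mm

62.3


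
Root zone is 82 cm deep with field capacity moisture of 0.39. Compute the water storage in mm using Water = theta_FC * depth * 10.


Step 1: Water (mm) = theta_FC * depth (cm) * 10
Step 2: Water = 0.39 * 82 * 10
Step 3: Water = 319.8 mm

319.8


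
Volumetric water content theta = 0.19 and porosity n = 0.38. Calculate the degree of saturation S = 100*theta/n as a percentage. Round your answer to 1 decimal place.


Step 1: S = 100 * theta_v / n
Step 2: S = 100 * 0.19 / 0.38
Step 3: S = 50.0%

50.0


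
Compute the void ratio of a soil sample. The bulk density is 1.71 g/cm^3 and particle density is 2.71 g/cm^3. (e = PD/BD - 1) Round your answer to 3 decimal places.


Step 1: e = PD / BD - 1
Step 2: e = 2.71 / 1.71 - 1
Step 3: e = 1.5848 - 1
Step 4: e = 0.585

0.585


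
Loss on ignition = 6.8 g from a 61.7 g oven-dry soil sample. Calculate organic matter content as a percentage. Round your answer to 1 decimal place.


Step 1: OM% = 100 * LOI / sample mass
Step 2: OM = 100 * 6.8 / 61.7
Step 3: OM = 11.0%

11.0


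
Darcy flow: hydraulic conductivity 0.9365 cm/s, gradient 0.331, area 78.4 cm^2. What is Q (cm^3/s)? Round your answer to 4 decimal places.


Step 1: Apply Darcy's law: Q = K * i * A
Step 2: Q = 0.9365 * 0.331 * 78.4
Step 3: Q = 24.3025 cm^3/s

24.3025


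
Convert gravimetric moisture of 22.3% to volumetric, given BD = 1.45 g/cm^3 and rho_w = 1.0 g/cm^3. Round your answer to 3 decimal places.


Step 1: theta = (w / 100) * BD / rho_w
Step 2: theta = (22.3 / 100) * 1.45 / 1.0
Step 3: theta = 0.223 * 1.45
Step 4: theta = 0.323

0.323


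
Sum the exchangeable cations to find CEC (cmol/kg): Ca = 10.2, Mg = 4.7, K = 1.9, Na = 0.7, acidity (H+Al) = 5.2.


Step 1: CEC = Ca + Mg + K + Na + (H+Al)
Step 2: CEC = 10.2 + 4.7 + 1.9 + 0.7 + 5.2
Step 3: CEC = 22.7 cmol/kg

22.7


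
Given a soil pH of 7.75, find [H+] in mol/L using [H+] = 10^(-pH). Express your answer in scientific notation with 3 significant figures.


Step 1: [H+] = 10^(-pH)
Step 2: [H+] = 10^(-7.75)
Step 3: [H+] = 1.78e-08 mol/L

1.78e-08


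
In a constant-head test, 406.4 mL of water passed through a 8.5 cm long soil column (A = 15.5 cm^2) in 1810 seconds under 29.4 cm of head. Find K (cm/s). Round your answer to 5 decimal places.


Step 1: K = Q * L / (A * t * h)
Step 2: Numerator = 406.4 * 8.5 = 3454.4
Step 3: Denominator = 15.5 * 1810 * 29.4 = 824817.0
Step 4: K = 3454.4 / 824817.0 = 0.00419 cm/s

0.00419


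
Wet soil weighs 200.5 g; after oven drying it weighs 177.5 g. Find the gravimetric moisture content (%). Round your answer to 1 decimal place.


Step 1: Water mass = wet - dry = 200.5 - 177.5 = 23.0 g
Step 2: w = 100 * water mass / dry mass
Step 3: w = 100 * 23.0 / 177.5 = 13.0%

13.0


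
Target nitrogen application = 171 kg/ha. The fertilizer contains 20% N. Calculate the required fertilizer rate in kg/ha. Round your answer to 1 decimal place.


Step 1: Fertilizer rate = target N / (N content / 100)
Step 2: Rate = 171 / (20 / 100)
Step 3: Rate = 171 / 0.2
Step 4: Rate = 855.0 kg/ha

855.0


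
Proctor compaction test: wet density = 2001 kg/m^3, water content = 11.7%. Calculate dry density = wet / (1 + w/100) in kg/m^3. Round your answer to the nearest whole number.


Step 1: Dry density = wet density / (1 + w/100)
Step 2: Dry density = 2001 / (1 + 11.7/100)
Step 3: Dry density = 2001 / 1.117
Step 4: Dry density = 1791 kg/m^3

1791


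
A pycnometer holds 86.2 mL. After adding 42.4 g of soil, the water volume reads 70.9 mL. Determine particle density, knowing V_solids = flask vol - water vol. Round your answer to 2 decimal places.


Step 1: Volume of solids = flask volume - water volume with soil
Step 2: V_solids = 86.2 - 70.9 = 15.3 mL
Step 3: Particle density = mass / V_solids = 42.4 / 15.3 = 2.77 g/cm^3

2.77


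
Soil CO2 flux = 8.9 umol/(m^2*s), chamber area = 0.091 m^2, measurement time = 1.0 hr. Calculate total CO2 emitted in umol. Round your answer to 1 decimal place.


Step 1: Convert time to seconds: 1.0 hr * 3600 = 3600.0 s
Step 2: Total = flux * area * time_s
Step 3: Total = 8.9 * 0.091 * 3600.0
Step 4: Total = 2915.6 umol

2915.6


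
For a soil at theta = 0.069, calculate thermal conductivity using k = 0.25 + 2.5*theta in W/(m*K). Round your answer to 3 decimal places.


Step 1: k = 0.25 + 2.5 * theta
Step 2: k = 0.25 + 2.5 * 0.069
Step 3: k = 0.25 + 0.173
Step 4: k = 0.423 W/(m*K)

0.423


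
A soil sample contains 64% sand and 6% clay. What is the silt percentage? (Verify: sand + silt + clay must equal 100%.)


Step 1: sand + silt + clay = 100%
Step 2: silt = 100 - sand - clay
Step 3: silt = 100 - 64 - 6
Step 4: silt = 30%

30


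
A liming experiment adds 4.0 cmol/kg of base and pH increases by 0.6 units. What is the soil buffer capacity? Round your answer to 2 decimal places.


Step 1: BC = change in base / change in pH
Step 2: BC = 4.0 / 0.6
Step 3: BC = 6.67 cmol/(kg*pH unit)

6.67


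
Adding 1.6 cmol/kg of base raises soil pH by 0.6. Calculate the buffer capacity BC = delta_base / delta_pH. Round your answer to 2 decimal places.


Step 1: BC = change in base / change in pH
Step 2: BC = 1.6 / 0.6
Step 3: BC = 2.67 cmol/(kg*pH unit)

2.67


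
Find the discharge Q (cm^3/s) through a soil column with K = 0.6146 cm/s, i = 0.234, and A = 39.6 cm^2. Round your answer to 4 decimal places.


Step 1: Apply Darcy's law: Q = K * i * A
Step 2: Q = 0.6146 * 0.234 * 39.6
Step 3: Q = 5.6951 cm^3/s

5.6951


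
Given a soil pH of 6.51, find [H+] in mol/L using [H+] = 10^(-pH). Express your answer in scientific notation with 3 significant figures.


Step 1: [H+] = 10^(-pH)
Step 2: [H+] = 10^(-6.51)
Step 3: [H+] = 3.09e-07 mol/L

3.09e-07


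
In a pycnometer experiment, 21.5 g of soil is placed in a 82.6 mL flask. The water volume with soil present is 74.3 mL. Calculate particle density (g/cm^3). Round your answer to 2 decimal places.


Step 1: Volume of solids = flask volume - water volume with soil
Step 2: V_solids = 82.6 - 74.3 = 8.3 mL
Step 3: Particle density = mass / V_solids = 21.5 / 8.3 = 2.59 g/cm^3

2.59


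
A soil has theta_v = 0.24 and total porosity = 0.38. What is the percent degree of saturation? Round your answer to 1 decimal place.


Step 1: S = 100 * theta_v / n
Step 2: S = 100 * 0.24 / 0.38
Step 3: S = 63.2%

63.2


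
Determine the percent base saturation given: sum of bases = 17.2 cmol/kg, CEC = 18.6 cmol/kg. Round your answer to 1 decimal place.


Step 1: BS = 100 * (sum of bases) / CEC
Step 2: BS = 100 * 17.2 / 18.6
Step 3: BS = 92.5%

92.5


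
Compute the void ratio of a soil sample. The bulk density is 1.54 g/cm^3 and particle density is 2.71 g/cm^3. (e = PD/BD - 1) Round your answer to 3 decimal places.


Step 1: e = PD / BD - 1
Step 2: e = 2.71 / 1.54 - 1
Step 3: e = 1.75974 - 1
Step 4: e = 0.76

0.76


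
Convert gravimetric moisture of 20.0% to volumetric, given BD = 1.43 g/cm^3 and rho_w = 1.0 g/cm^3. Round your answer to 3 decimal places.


Step 1: theta = (w / 100) * BD / rho_w
Step 2: theta = (20.0 / 100) * 1.43 / 1.0
Step 3: theta = 0.2 * 1.43
Step 4: theta = 0.286

0.286


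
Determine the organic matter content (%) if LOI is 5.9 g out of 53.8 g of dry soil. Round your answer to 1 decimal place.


Step 1: OM% = 100 * LOI / sample mass
Step 2: OM = 100 * 5.9 / 53.8
Step 3: OM = 11.0%

11.0


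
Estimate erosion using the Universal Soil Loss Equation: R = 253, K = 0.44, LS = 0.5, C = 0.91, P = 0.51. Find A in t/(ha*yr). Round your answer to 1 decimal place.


Step 1: A = R * K * LS * C * P
Step 2: R * K = 253 * 0.44 = 111.32
Step 3: (R*K) * LS = 111.32 * 0.5 = 55.66
Step 4: * C * P = 55.66 * 0.91 * 0.51 = 25.8
Step 5: A = 25.8 t/(ha*yr)

25.8


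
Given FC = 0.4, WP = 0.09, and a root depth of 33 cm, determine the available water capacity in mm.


Step 1: Available water = (FC - WP) * depth * 10
Step 2: AW = (0.4 - 0.09) * 33 * 10
Step 3: AW = 0.31 * 33 * 10
Step 4: AW = 102.3 mm

102.3


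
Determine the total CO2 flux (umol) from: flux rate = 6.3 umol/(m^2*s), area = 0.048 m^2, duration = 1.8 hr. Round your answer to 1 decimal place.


Step 1: Convert time to seconds: 1.8 hr * 3600 = 6480.0 s
Step 2: Total = flux * area * time_s
Step 3: Total = 6.3 * 0.048 * 6480.0
Step 4: Total = 1959.6 umol

1959.6


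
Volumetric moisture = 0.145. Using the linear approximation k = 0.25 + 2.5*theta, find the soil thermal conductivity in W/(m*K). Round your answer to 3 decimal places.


Step 1: k = 0.25 + 2.5 * theta
Step 2: k = 0.25 + 2.5 * 0.145
Step 3: k = 0.25 + 0.363
Step 4: k = 0.613 W/(m*K)

0.613


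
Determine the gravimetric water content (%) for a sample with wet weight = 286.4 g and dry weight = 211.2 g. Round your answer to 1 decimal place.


Step 1: Water mass = wet - dry = 286.4 - 211.2 = 75.2 g
Step 2: w = 100 * water mass / dry mass
Step 3: w = 100 * 75.2 / 211.2 = 35.6%

35.6


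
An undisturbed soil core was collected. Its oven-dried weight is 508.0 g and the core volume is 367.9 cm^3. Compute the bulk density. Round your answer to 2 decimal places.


Step 1: Identify the formula: BD = dry mass / volume
Step 2: Substitute values: BD = 508.0 / 367.9
Step 3: BD = 1.38 g/cm^3

1.38


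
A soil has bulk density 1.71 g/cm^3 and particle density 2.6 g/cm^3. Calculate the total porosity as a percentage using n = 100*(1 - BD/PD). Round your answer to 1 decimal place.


Step 1: Formula: n = 100 * (1 - BD / PD)
Step 2: n = 100 * (1 - 1.71 / 2.6)
Step 3: n = 100 * (1 - 0.65769)
Step 4: n = 34.2%

34.2


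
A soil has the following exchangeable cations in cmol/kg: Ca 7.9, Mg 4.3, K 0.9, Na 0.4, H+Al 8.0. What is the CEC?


Step 1: CEC = Ca + Mg + K + Na + (H+Al)
Step 2: CEC = 7.9 + 4.3 + 0.9 + 0.4 + 8.0
Step 3: CEC = 21.5 cmol/kg

21.5


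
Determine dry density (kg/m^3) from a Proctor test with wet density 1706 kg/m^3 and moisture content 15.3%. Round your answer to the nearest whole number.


Step 1: Dry density = wet density / (1 + w/100)
Step 2: Dry density = 1706 / (1 + 15.3/100)
Step 3: Dry density = 1706 / 1.153
Step 4: Dry density = 1480 kg/m^3

1480


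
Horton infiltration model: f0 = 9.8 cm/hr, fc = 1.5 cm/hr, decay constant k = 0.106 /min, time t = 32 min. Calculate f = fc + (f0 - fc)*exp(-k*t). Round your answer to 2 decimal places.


Step 1: f = fc + (f0 - fc) * exp(-k * t)
Step 2: exp(-0.106 * 32) = 0.033641
Step 3: f = 1.5 + (9.8 - 1.5) * 0.033641
Step 4: f = 1.5 + 8.3 * 0.033641
Step 5: f = 1.78 cm/hr

1.78


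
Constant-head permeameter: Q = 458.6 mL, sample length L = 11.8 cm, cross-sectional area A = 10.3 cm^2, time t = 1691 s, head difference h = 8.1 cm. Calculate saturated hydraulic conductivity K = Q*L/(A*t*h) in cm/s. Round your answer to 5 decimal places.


Step 1: K = Q * L / (A * t * h)
Step 2: Numerator = 458.6 * 11.8 = 5411.48
Step 3: Denominator = 10.3 * 1691 * 8.1 = 141080.13
Step 4: K = 5411.48 / 141080.13 = 0.03836 cm/s

0.03836


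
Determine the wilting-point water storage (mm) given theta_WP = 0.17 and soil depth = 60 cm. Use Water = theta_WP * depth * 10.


Step 1: Water (mm) = theta_WP * depth * 10
Step 2: Water = 0.17 * 60 * 10
Step 3: Water = 102.0 mm

102.0


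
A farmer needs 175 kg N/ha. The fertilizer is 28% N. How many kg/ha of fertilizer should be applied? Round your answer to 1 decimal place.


Step 1: Fertilizer rate = target N / (N content / 100)
Step 2: Rate = 175 / (28 / 100)
Step 3: Rate = 175 / 0.28
Step 4: Rate = 625.0 kg/ha

625.0


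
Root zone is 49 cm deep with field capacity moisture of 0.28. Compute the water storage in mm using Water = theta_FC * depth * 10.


Step 1: Water (mm) = theta_FC * depth (cm) * 10
Step 2: Water = 0.28 * 49 * 10
Step 3: Water = 137.2 mm

137.2


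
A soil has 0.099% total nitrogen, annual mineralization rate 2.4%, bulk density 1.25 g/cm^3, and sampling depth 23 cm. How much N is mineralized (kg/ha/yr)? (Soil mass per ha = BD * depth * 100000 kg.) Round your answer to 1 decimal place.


Step 1: Soil mass per ha = BD * depth * 100000 = 1.25 * 23 * 100000 = 2875000 kg
Step 2: Total N pool = soil mass * N%/100 = 2875000 * 0.099/100 = 2846.25 kg/ha
Step 3: N mineralized = N pool * rate%/100 = 2846.25 * 2.4/100 = 68.3 kg/ha/yr

68.3


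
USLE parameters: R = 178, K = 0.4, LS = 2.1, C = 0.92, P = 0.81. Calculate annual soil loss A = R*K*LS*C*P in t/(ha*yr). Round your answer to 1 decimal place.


Step 1: A = R * K * LS * C * P
Step 2: R * K = 178 * 0.4 = 71.2
Step 3: (R*K) * LS = 71.2 * 2.1 = 149.52
Step 4: * C * P = 149.52 * 0.92 * 0.81 = 111.4
Step 5: A = 111.4 t/(ha*yr)

111.4


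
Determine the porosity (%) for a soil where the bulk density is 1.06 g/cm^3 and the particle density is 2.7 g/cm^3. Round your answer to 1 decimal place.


Step 1: Formula: n = 100 * (1 - BD / PD)
Step 2: n = 100 * (1 - 1.06 / 2.7)
Step 3: n = 100 * (1 - 0.39259)
Step 4: n = 60.7%

60.7


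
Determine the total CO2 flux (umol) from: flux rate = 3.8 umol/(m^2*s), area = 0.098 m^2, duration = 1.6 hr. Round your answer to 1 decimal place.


Step 1: Convert time to seconds: 1.6 hr * 3600 = 5760.0 s
Step 2: Total = flux * area * time_s
Step 3: Total = 3.8 * 0.098 * 5760.0
Step 4: Total = 2145.0 umol

2145.0


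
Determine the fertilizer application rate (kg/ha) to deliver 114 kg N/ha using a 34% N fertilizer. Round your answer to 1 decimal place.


Step 1: Fertilizer rate = target N / (N content / 100)
Step 2: Rate = 114 / (34 / 100)
Step 3: Rate = 114 / 0.34
Step 4: Rate = 335.3 kg/ha

335.3


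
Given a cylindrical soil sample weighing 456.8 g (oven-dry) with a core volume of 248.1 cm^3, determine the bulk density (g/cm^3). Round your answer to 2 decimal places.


Step 1: Identify the formula: BD = dry mass / volume
Step 2: Substitute values: BD = 456.8 / 248.1
Step 3: BD = 1.84 g/cm^3

1.84


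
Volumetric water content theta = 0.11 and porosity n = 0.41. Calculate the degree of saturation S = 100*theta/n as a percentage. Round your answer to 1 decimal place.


Step 1: S = 100 * theta_v / n
Step 2: S = 100 * 0.11 / 0.41
Step 3: S = 26.8%

26.8


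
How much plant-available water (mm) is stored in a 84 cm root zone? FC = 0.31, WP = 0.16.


Step 1: Available water = (FC - WP) * depth * 10
Step 2: AW = (0.31 - 0.16) * 84 * 10
Step 3: AW = 0.15 * 84 * 10
Step 4: AW = 126.0 mm

126.0


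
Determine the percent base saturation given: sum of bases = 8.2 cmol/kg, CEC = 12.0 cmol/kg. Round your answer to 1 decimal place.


Step 1: BS = 100 * (sum of bases) / CEC
Step 2: BS = 100 * 8.2 / 12.0
Step 3: BS = 68.3%

68.3


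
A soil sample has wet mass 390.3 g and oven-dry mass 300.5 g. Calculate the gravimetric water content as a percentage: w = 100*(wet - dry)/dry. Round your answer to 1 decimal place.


Step 1: Water mass = wet - dry = 390.3 - 300.5 = 89.8 g
Step 2: w = 100 * water mass / dry mass
Step 3: w = 100 * 89.8 / 300.5 = 29.9%

29.9


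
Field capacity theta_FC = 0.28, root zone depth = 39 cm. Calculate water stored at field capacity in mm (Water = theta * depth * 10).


Step 1: Water (mm) = theta_FC * depth (cm) * 10
Step 2: Water = 0.28 * 39 * 10
Step 3: Water = 109.2 mm

109.2


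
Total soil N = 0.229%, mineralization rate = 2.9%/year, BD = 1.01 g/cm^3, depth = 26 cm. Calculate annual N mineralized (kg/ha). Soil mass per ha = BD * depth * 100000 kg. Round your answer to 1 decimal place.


Step 1: Soil mass per ha = BD * depth * 100000 = 1.01 * 26 * 100000 = 2626000 kg
Step 2: Total N pool = soil mass * N%/100 = 2626000 * 0.229/100 = 6013.54 kg/ha
Step 3: N mineralized = N pool * rate%/100 = 6013.54 * 2.9/100 = 174.4 kg/ha/yr

174.4


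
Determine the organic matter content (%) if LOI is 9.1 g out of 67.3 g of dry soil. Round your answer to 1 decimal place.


Step 1: OM% = 100 * LOI / sample mass
Step 2: OM = 100 * 9.1 / 67.3
Step 3: OM = 13.5%

13.5


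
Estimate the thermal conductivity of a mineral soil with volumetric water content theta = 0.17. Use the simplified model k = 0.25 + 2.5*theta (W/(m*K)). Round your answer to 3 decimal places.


Step 1: k = 0.25 + 2.5 * theta
Step 2: k = 0.25 + 2.5 * 0.17
Step 3: k = 0.25 + 0.425
Step 4: k = 0.675 W/(m*K)

0.675


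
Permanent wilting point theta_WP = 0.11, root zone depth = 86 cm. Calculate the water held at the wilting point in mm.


Step 1: Water (mm) = theta_WP * depth * 10
Step 2: Water = 0.11 * 86 * 10
Step 3: Water = 94.6 mm

94.6


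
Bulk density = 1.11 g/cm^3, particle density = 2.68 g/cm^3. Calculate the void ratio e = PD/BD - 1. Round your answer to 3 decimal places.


Step 1: e = PD / BD - 1
Step 2: e = 2.68 / 1.11 - 1
Step 3: e = 2.41441 - 1
Step 4: e = 1.414

1.414


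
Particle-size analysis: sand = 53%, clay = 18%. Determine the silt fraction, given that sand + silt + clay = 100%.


Step 1: sand + silt + clay = 100%
Step 2: silt = 100 - sand - clay
Step 3: silt = 100 - 53 - 18
Step 4: silt = 29%

29


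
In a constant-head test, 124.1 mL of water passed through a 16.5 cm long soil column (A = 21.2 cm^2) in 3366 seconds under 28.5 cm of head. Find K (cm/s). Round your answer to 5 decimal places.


Step 1: K = Q * L / (A * t * h)
Step 2: Numerator = 124.1 * 16.5 = 2047.65
Step 3: Denominator = 21.2 * 3366 * 28.5 = 2033737.2
Step 4: K = 2047.65 / 2033737.2 = 0.00101 cm/s

0.00101


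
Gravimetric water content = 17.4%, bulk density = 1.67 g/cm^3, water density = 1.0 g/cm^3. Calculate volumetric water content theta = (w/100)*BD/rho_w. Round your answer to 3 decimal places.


Step 1: theta = (w / 100) * BD / rho_w
Step 2: theta = (17.4 / 100) * 1.67 / 1.0
Step 3: theta = 0.174 * 1.67
Step 4: theta = 0.291

0.291


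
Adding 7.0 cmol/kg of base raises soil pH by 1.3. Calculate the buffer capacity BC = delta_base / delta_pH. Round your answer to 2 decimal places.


Step 1: BC = change in base / change in pH
Step 2: BC = 7.0 / 1.3
Step 3: BC = 5.38 cmol/(kg*pH unit)

5.38


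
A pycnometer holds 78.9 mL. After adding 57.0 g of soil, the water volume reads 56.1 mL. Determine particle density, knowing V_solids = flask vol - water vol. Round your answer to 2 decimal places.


Step 1: Volume of solids = flask volume - water volume with soil
Step 2: V_solids = 78.9 - 56.1 = 22.8 mL
Step 3: Particle density = mass / V_solids = 57.0 / 22.8 = 2.5 g/cm^3

2.5


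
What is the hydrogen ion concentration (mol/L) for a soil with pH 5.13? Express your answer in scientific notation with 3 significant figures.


Step 1: [H+] = 10^(-pH)
Step 2: [H+] = 10^(-5.13)
Step 3: [H+] = 7.41e-06 mol/L

7.41e-06


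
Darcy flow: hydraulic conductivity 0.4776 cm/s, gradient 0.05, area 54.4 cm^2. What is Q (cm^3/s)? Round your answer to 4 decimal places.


Step 1: Apply Darcy's law: Q = K * i * A
Step 2: Q = 0.4776 * 0.05 * 54.4
Step 3: Q = 1.2991 cm^3/s

1.2991


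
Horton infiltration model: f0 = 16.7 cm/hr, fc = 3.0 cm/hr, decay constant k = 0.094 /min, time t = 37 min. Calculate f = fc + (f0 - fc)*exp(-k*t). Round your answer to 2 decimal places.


Step 1: f = fc + (f0 - fc) * exp(-k * t)
Step 2: exp(-0.094 * 37) = 0.030869
Step 3: f = 3.0 + (16.7 - 3.0) * 0.030869
Step 4: f = 3.0 + 13.7 * 0.030869
Step 5: f = 3.42 cm/hr

3.42


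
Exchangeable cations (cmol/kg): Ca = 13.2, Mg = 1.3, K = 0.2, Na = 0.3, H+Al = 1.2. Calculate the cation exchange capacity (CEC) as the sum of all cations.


Step 1: CEC = Ca + Mg + K + Na + (H+Al)
Step 2: CEC = 13.2 + 1.3 + 0.2 + 0.3 + 1.2
Step 3: CEC = 16.2 cmol/kg

16.2


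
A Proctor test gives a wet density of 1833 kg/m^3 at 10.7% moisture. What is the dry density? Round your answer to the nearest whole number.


Step 1: Dry density = wet density / (1 + w/100)
Step 2: Dry density = 1833 / (1 + 10.7/100)
Step 3: Dry density = 1833 / 1.107
Step 4: Dry density = 1656 kg/m^3

1656


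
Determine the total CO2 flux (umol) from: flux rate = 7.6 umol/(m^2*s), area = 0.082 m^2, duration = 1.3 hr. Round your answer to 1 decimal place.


Step 1: Convert time to seconds: 1.3 hr * 3600 = 4680.0 s
Step 2: Total = flux * area * time_s
Step 3: Total = 7.6 * 0.082 * 4680.0
Step 4: Total = 2916.6 umol

2916.6


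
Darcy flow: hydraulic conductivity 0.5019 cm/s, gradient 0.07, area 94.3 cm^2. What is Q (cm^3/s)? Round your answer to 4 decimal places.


Step 1: Apply Darcy's law: Q = K * i * A
Step 2: Q = 0.5019 * 0.07 * 94.3
Step 3: Q = 3.313 cm^3/s

3.313


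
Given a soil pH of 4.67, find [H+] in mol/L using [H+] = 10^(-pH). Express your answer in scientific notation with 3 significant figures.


Step 1: [H+] = 10^(-pH)
Step 2: [H+] = 10^(-4.67)
Step 3: [H+] = 2.14e-05 mol/L

2.14e-05


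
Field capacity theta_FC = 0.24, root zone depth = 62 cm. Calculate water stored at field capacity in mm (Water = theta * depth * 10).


Step 1: Water (mm) = theta_FC * depth (cm) * 10
Step 2: Water = 0.24 * 62 * 10
Step 3: Water = 148.8 mm

148.8


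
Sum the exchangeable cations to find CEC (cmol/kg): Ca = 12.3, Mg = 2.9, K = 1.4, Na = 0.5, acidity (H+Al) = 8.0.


Step 1: CEC = Ca + Mg + K + Na + (H+Al)
Step 2: CEC = 12.3 + 2.9 + 1.4 + 0.5 + 8.0
Step 3: CEC = 25.1 cmol/kg

25.1


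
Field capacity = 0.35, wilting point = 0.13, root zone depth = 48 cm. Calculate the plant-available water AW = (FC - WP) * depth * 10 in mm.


Step 1: Available water = (FC - WP) * depth * 10
Step 2: AW = (0.35 - 0.13) * 48 * 10
Step 3: AW = 0.22 * 48 * 10
Step 4: AW = 105.6 mm

105.6


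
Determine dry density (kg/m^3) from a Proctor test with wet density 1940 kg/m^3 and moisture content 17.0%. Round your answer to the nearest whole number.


Step 1: Dry density = wet density / (1 + w/100)
Step 2: Dry density = 1940 / (1 + 17.0/100)
Step 3: Dry density = 1940 / 1.17
Step 4: Dry density = 1658 kg/m^3

1658


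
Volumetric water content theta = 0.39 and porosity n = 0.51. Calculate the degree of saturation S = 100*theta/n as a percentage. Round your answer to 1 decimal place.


Step 1: S = 100 * theta_v / n
Step 2: S = 100 * 0.39 / 0.51
Step 3: S = 76.5%

76.5


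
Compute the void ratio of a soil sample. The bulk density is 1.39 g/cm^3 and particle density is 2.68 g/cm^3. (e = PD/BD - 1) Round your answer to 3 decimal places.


Step 1: e = PD / BD - 1
Step 2: e = 2.68 / 1.39 - 1
Step 3: e = 1.92806 - 1
Step 4: e = 0.928

0.928


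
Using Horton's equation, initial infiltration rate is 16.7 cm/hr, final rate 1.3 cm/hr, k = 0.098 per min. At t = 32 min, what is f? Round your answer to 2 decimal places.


Step 1: f = fc + (f0 - fc) * exp(-k * t)
Step 2: exp(-0.098 * 32) = 0.043456
Step 3: f = 1.3 + (16.7 - 1.3) * 0.043456
Step 4: f = 1.3 + 15.4 * 0.043456
Step 5: f = 1.97 cm/hr

1.97


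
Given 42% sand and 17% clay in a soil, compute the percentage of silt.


Step 1: sand + silt + clay = 100%
Step 2: silt = 100 - sand - clay
Step 3: silt = 100 - 42 - 17
Step 4: silt = 41%

41


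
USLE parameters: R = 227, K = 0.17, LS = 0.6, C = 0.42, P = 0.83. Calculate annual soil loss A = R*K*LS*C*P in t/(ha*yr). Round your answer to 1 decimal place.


Step 1: A = R * K * LS * C * P
Step 2: R * K = 227 * 0.17 = 38.59
Step 3: (R*K) * LS = 38.59 * 0.6 = 23.154
Step 4: * C * P = 23.154 * 0.42 * 0.83 = 8.1
Step 5: A = 8.1 t/(ha*yr)

8.1


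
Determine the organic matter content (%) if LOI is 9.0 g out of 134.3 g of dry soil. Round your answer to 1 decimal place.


Step 1: OM% = 100 * LOI / sample mass
Step 2: OM = 100 * 9.0 / 134.3
Step 3: OM = 6.7%

6.7


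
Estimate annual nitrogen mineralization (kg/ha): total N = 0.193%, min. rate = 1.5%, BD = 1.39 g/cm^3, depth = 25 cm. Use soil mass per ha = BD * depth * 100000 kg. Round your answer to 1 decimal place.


Step 1: Soil mass per ha = BD * depth * 100000 = 1.39 * 25 * 100000 = 3475000 kg
Step 2: Total N pool = soil mass * N%/100 = 3475000 * 0.193/100 = 6706.75 kg/ha
Step 3: N mineralized = N pool * rate%/100 = 6706.75 * 1.5/100 = 100.6 kg/ha/yr

100.6


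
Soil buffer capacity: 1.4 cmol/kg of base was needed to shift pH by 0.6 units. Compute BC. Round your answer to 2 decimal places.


Step 1: BC = change in base / change in pH
Step 2: BC = 1.4 / 0.6
Step 3: BC = 2.33 cmol/(kg*pH unit)

2.33


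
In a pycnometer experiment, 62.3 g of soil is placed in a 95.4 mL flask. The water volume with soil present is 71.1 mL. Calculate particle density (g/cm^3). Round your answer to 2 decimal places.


Step 1: Volume of solids = flask volume - water volume with soil
Step 2: V_solids = 95.4 - 71.1 = 24.3 mL
Step 3: Particle density = mass / V_solids = 62.3 / 24.3 = 2.56 g/cm^3

2.56


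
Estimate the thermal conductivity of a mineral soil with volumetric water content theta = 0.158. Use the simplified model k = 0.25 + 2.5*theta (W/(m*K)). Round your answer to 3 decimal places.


Step 1: k = 0.25 + 2.5 * theta
Step 2: k = 0.25 + 2.5 * 0.158
Step 3: k = 0.25 + 0.395
Step 4: k = 0.645 W/(m*K)

0.645


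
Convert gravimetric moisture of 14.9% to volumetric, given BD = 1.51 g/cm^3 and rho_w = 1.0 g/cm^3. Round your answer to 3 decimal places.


Step 1: theta = (w / 100) * BD / rho_w
Step 2: theta = (14.9 / 100) * 1.51 / 1.0
Step 3: theta = 0.149 * 1.51
Step 4: theta = 0.225

0.225


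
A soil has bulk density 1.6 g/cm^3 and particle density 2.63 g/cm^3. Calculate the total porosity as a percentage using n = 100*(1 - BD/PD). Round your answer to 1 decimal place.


Step 1: Formula: n = 100 * (1 - BD / PD)
Step 2: n = 100 * (1 - 1.6 / 2.63)
Step 3: n = 100 * (1 - 0.60837)
Step 4: n = 39.2%

39.2


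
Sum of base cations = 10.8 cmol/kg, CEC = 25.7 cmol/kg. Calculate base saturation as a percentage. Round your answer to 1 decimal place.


Step 1: BS = 100 * (sum of bases) / CEC
Step 2: BS = 100 * 10.8 / 25.7
Step 3: BS = 42.0%

42.0


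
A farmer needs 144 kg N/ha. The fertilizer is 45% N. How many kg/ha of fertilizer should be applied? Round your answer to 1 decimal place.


Step 1: Fertilizer rate = target N / (N content / 100)
Step 2: Rate = 144 / (45 / 100)
Step 3: Rate = 144 / 0.45
Step 4: Rate = 320.0 kg/ha

320.0


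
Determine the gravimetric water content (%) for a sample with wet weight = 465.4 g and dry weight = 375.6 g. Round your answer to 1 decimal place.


Step 1: Water mass = wet - dry = 465.4 - 375.6 = 89.8 g
Step 2: w = 100 * water mass / dry mass
Step 3: w = 100 * 89.8 / 375.6 = 23.9%

23.9


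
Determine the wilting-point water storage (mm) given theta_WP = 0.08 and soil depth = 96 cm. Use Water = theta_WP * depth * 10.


Step 1: Water (mm) = theta_WP * depth * 10
Step 2: Water = 0.08 * 96 * 10
Step 3: Water = 76.8 mm

76.8


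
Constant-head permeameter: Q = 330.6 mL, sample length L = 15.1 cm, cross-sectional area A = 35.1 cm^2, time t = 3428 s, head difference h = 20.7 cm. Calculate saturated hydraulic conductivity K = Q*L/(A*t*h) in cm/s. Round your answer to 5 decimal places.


Step 1: K = Q * L / (A * t * h)
Step 2: Numerator = 330.6 * 15.1 = 4992.06
Step 3: Denominator = 35.1 * 3428 * 20.7 = 2490681.96
Step 4: K = 4992.06 / 2490681.96 = 0.002 cm/s

0.002


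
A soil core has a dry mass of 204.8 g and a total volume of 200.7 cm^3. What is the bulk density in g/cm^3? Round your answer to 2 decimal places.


Step 1: Identify the formula: BD = dry mass / volume
Step 2: Substitute values: BD = 204.8 / 200.7
Step 3: BD = 1.02 g/cm^3

1.02


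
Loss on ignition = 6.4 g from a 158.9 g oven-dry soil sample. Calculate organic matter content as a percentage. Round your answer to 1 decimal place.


Step 1: OM% = 100 * LOI / sample mass
Step 2: OM = 100 * 6.4 / 158.9
Step 3: OM = 4.0%

4.0


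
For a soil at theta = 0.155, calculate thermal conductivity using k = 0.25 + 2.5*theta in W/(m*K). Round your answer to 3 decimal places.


Step 1: k = 0.25 + 2.5 * theta
Step 2: k = 0.25 + 2.5 * 0.155
Step 3: k = 0.25 + 0.388
Step 4: k = 0.638 W/(m*K)

0.638


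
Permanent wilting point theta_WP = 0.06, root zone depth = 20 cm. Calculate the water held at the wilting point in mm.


Step 1: Water (mm) = theta_WP * depth * 10
Step 2: Water = 0.06 * 20 * 10
Step 3: Water = 12.0 mm

12.0


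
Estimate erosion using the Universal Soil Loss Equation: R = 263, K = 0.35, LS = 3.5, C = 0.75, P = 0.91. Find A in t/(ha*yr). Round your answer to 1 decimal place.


Step 1: A = R * K * LS * C * P
Step 2: R * K = 263 * 0.35 = 92.05
Step 3: (R*K) * LS = 92.05 * 3.5 = 322.175
Step 4: * C * P = 322.175 * 0.75 * 0.91 = 219.9
Step 5: A = 219.9 t/(ha*yr)

219.9


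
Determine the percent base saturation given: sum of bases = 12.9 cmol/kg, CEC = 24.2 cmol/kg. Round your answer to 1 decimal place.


Step 1: BS = 100 * (sum of bases) / CEC
Step 2: BS = 100 * 12.9 / 24.2
Step 3: BS = 53.3%

53.3


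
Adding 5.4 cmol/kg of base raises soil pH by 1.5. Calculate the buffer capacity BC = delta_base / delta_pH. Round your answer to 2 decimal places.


Step 1: BC = change in base / change in pH
Step 2: BC = 5.4 / 1.5
Step 3: BC = 3.6 cmol/(kg*pH unit)

3.6
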